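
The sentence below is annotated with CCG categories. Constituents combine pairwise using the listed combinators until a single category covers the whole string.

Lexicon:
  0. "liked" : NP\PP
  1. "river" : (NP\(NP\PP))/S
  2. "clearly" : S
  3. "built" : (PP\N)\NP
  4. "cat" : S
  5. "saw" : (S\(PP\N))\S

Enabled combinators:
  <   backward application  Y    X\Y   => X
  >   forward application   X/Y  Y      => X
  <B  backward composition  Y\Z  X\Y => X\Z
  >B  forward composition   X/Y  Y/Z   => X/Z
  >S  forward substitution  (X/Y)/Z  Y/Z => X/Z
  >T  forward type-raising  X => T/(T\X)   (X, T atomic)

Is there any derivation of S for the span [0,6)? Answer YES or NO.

YES

[0,6] S   <
  [0,3] NP   <
    [0,1] "liked" : NP\PP
    [1,3] NP\(NP\PP)   >
      [1,2] "river" : (NP\(NP\PP))/S
      [2,3] "clearly" : S
  [3,6] S\NP   <B
    [3,4] "built" : (PP\N)\NP
    [4,6] S\(PP\N)   <
      [4,5] "cat" : S
      [5,6] "saw" : (S\(PP\N))\S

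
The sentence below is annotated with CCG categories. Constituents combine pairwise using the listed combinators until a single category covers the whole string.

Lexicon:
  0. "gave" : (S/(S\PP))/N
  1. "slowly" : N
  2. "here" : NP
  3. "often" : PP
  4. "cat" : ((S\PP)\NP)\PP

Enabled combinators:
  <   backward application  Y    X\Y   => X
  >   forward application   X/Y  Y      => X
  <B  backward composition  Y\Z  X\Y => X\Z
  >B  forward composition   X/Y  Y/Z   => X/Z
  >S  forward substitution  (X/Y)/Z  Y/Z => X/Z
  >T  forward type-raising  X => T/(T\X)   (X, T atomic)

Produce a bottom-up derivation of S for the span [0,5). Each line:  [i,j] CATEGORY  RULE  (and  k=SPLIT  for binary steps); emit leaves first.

[0,1] (S/(S\PP))/N  lex  "gave"
[1,2] N  lex  "slowly"
[0,2] S/(S\PP)  >  k=1
[2,3] NP  lex  "here"
[3,4] PP  lex  "often"
[4,5] ((S\PP)\NP)\PP  lex  "cat"
[3,5] (S\PP)\NP  <  k=4
[2,5] S\PP  <  k=3
[0,5] S  >  k=2

[0,5] S   >
  [0,2] S/(S\PP)   >
    [0,1] "gave" : (S/(S\PP))/N
    [1,2] "slowly" : N
  [2,5] S\PP   <
    [2,3] "here" : NP
    [3,5] (S\PP)\NP   <
      [3,4] "often" : PP
      [4,5] "cat" : ((S\PP)\NP)\PP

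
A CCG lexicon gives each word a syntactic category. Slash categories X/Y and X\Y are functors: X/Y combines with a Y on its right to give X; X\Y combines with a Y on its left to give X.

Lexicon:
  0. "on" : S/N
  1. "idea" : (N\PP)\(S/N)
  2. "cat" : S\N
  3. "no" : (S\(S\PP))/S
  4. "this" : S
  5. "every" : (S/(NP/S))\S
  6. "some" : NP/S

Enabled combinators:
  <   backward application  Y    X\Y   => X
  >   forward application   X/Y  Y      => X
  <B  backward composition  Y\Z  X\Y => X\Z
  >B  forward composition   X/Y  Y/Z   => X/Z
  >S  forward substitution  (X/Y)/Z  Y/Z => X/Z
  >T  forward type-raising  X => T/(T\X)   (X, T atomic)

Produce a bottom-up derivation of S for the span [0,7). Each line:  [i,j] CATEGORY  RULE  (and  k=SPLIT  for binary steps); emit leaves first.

[0,1] S/N  lex  "on"
[1,2] (N\PP)\(S/N)  lex  "idea"
[0,2] N\PP  <  k=1
[2,3] S\N  lex  "cat"
[0,3] S\PP  <B  k=2
[3,4] (S\(S\PP))/S  lex  "no"
[4,5] S  lex  "this"
[3,5] S\(S\PP)  >  k=4
[0,5] S  <  k=3
[5,6] (S/(NP/S))\S  lex  "every"
[0,6] S/(NP/S)  <  k=5
[6,7] NP/S  lex  "some"
[0,7] S  >  k=6

[0,7] S   >
  [0,6] S/(NP/S)   <
    [0,5] S   <
      [0,3] S\PP   <B
        [0,2] N\PP   <
          [0,1] "on" : S/N
          [1,2] "idea" : (N\PP)\(S/N)
        [2,3] "cat" : S\N
      [3,5] S\(S\PP)   >
        [3,4] "no" : (S\(S\PP))/S
        [4,5] "this" : S
    [5,6] "every" : (S/(NP/S))\S
  [6,7] "some" : NP/S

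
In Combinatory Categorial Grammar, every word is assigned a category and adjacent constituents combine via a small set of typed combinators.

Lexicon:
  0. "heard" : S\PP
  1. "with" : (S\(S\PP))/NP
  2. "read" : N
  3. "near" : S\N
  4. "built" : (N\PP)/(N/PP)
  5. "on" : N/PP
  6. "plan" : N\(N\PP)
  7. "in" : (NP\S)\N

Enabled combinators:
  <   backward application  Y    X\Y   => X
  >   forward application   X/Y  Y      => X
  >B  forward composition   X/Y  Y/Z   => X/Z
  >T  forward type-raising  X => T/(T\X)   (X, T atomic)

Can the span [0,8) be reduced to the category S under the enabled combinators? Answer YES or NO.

YES

[0,8] S   <
  [0,1] "heard" : S\PP
  [1,8] S\(S\PP)   >
    [1,2] "with" : (S\(S\PP))/NP
    [2,8] NP   <
      [2,4] S   >
        [2,3] S/(S\N)   >T
          [2,3] "read" : N
        [3,4] "near" : S\N
      [4,8] NP\S   <
        [4,7] N   <
          [4,6] N\PP   >
            [4,5] "built" : (N\PP)/(N/PP)
            [5,6] "on" : N/PP
          [6,7] "plan" : N\(N\PP)
        [7,8] "in" : (NP\S)\N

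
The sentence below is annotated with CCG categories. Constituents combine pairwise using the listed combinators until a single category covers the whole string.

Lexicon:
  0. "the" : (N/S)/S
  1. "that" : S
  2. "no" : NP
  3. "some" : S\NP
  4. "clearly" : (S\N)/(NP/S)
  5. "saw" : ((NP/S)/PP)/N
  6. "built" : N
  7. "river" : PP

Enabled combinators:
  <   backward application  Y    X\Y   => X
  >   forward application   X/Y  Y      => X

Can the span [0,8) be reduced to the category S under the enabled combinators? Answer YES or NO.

YES

[0,8] S   <
  [0,4] N   >
    [0,2] N/S   >
      [0,1] "the" : (N/S)/S
      [1,2] "that" : S
    [2,4] S   <
      [2,3] "no" : NP
      [3,4] "some" : S\NP
  [4,8] S\N   >
    [4,5] "clearly" : (S\N)/(NP/S)
    [5,8] NP/S   >
      [5,7] (NP/S)/PP   >
        [5,6] "saw" : ((NP/S)/PP)/N
        [6,7] "built" : N
      [7,8] "river" : PP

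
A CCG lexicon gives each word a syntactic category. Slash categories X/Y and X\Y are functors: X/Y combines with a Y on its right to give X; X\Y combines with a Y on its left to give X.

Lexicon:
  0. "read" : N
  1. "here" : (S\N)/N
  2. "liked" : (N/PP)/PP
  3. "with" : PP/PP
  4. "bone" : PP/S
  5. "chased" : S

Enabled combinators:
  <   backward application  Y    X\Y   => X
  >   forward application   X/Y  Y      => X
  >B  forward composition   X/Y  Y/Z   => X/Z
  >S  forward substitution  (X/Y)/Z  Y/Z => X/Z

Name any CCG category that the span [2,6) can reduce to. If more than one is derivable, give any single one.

N

[0,6] S   <
  [0,1] "read" : N
  [1,6] S\N   >
    [1,2] "here" : (S\N)/N
    [2,6] N   >
      [2,5] N/S   >B
        [2,4] N/PP   >S
          [2,3] "liked" : (N/PP)/PP
          [3,4] "with" : PP/PP
        [4,5] "bone" : PP/S
      [5,6] "chased" : S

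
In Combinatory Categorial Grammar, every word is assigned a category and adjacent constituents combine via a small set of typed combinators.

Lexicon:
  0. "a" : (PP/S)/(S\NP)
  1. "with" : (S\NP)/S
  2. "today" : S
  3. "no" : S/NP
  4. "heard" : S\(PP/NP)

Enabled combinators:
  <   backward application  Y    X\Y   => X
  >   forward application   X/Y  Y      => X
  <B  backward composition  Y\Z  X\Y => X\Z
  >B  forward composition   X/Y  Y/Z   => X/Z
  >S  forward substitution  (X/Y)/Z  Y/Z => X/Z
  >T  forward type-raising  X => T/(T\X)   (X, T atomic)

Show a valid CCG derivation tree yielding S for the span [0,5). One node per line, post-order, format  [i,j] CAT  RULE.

[0,1] (PP/S)/(S\NP)  lex  "a"
[1,2] (S\NP)/S  lex  "with"
[2,3] S  lex  "today"
[1,3] S\NP  >  k=2
[0,3] PP/S  >  k=1
[3,4] S/NP  lex  "no"
[0,4] PP/NP  >B  k=3
[4,5] S\(PP/NP)  lex  "heard"
[0,5] S  <  k=4

[0,5] S   <
  [0,4] PP/NP   >B
    [0,3] PP/S   >
      [0,1] "a" : (PP/S)/(S\NP)
      [1,3] S\NP   >
        [1,2] "with" : (S\NP)/S
        [2,3] "today" : S
    [3,4] "no" : S/NP
  [4,5] "heard" : S\(PP/NP)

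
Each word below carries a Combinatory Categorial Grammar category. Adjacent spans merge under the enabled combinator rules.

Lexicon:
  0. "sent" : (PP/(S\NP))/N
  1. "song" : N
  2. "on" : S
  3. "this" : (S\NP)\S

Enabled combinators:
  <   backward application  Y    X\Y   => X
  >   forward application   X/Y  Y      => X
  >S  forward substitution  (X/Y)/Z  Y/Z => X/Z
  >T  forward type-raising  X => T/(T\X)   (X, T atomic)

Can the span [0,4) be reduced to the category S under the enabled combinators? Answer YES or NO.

(PP/(S\NP))/N N S (S\NP)\S
CKY chart[0,4] = {N/(N\PP), NP/(NP\PP), PP, PP/(PP\PP), S/(S\PP)}; S ∉ chart

NO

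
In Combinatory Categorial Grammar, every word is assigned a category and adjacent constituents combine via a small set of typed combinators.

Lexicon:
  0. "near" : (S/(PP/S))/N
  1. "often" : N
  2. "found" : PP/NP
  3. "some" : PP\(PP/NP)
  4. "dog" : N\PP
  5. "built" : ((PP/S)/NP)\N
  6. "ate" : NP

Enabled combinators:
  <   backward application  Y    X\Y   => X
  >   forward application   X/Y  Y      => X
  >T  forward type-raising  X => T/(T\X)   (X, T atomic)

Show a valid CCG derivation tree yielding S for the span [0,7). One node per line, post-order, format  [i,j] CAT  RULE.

[0,7] S   >
  [0,2] S/(PP/S)   >
    [0,1] "near" : (S/(PP/S))/N
    [1,2] "often" : N
  [2,7] PP/S   >
    [2,6] (PP/S)/NP   <
      [2,5] N   <
        [2,4] PP   <
          [2,3] "found" : PP/NP
          [3,4] "some" : PP\(PP/NP)
        [4,5] "dog" : N\PP
      [5,6] "built" : ((PP/S)/NP)\N
    [6,7] "ate" : NP

[0,1] (S/(PP/S))/N  lex  "near"
[1,2] N  lex  "often"
[0,2] S/(PP/S)  >  k=1
[2,3] PP/NP  lex  "found"
[3,4] PP\(PP/NP)  lex  "some"
[2,4] PP  <  k=3
[4,5] N\PP  lex  "dog"
[2,5] N  <  k=4
[5,6] ((PP/S)/NP)\N  lex  "built"
[2,6] (PP/S)/NP  <  k=5
[6,7] NP  lex  "ate"
[2,7] PP/S  >  k=6
[0,7] S  >  k=2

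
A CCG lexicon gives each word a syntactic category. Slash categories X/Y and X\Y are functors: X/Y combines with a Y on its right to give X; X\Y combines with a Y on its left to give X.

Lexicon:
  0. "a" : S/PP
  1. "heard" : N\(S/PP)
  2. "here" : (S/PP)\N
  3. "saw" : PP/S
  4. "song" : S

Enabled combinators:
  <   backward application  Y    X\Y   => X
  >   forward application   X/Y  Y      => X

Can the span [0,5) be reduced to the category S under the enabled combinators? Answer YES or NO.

[0,5] S   >
  [0,3] S/PP   <
    [0,2] N   <
      [0,1] "a" : S/PP
      [1,2] "heard" : N\(S/PP)
    [2,3] "here" : (S/PP)\N
  [3,5] PP   >
    [3,4] "saw" : PP/S
    [4,5] "song" : S

YES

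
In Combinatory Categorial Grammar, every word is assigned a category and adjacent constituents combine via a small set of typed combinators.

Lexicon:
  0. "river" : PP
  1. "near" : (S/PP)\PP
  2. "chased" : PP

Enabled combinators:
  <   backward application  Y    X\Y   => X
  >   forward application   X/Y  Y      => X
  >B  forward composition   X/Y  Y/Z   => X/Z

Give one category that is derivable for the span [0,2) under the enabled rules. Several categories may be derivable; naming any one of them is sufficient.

S/PP

[0,3] S   >
  [0,2] S/PP   <
    [0,1] "river" : PP
    [1,2] "near" : (S/PP)\PP
  [2,3] "chased" : PP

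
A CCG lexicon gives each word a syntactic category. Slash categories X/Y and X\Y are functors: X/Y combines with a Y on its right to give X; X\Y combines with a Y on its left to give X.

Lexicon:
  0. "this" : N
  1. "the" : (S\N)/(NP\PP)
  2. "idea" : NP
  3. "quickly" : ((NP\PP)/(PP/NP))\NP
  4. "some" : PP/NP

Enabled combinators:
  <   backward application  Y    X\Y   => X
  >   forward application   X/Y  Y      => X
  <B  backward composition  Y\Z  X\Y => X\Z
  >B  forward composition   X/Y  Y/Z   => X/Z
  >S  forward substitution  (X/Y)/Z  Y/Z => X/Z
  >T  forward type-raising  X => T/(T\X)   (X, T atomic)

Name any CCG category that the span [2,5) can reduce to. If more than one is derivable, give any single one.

NP\PP

[0,5] S   <
  [0,1] "this" : N
  [1,5] S\N   >
    [1,2] "the" : (S\N)/(NP\PP)
    [2,5] NP\PP   >
      [2,4] (NP\PP)/(PP/NP)   <
        [2,3] "idea" : NP
        [3,4] "quickly" : ((NP\PP)/(PP/NP))\NP
      [4,5] "some" : PP/NP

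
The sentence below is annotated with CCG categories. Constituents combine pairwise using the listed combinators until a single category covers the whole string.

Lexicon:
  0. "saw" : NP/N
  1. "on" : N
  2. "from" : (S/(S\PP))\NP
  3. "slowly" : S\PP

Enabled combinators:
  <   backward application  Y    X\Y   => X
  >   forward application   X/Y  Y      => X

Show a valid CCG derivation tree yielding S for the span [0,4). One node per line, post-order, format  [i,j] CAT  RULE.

[0,1] NP/N  lex  "saw"
[1,2] N  lex  "on"
[0,2] NP  >  k=1
[2,3] (S/(S\PP))\NP  lex  "from"
[0,3] S/(S\PP)  <  k=2
[3,4] S\PP  lex  "slowly"
[0,4] S  >  k=3

[0,4] S   >
  [0,3] S/(S\PP)   <
    [0,2] NP   >
      [0,1] "saw" : NP/N
      [1,2] "on" : N
    [2,3] "from" : (S/(S\PP))\NP
  [3,4] "slowly" : S\PP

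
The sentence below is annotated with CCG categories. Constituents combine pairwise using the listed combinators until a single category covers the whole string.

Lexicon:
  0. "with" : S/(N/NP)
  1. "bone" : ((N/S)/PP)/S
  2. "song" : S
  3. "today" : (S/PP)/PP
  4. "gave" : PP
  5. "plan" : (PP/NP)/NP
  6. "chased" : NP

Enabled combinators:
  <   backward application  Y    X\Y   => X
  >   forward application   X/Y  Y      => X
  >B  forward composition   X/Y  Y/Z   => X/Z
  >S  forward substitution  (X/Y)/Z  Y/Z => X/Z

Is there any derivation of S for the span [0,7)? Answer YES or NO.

[0,7] S   >
  [0,1] "with" : S/(N/NP)
  [1,7] N/NP   >B
    [1,5] N/PP   >S
      [1,3] (N/S)/PP   >
        [1,2] "bone" : ((N/S)/PP)/S
        [2,3] "song" : S
      [3,5] S/PP   >
        [3,4] "today" : (S/PP)/PP
        [4,5] "gave" : PP
    [5,7] PP/NP   >
      [5,6] "plan" : (PP/NP)/NP
      [6,7] "chased" : NP

YES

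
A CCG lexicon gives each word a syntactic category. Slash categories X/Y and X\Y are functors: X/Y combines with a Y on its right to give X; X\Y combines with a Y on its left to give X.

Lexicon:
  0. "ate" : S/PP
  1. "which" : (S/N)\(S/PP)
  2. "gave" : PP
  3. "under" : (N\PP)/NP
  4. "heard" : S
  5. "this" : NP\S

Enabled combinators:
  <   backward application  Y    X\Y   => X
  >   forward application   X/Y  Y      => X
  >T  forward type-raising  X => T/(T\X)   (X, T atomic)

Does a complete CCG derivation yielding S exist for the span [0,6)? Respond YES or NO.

[0,6] S   >
  [0,2] S/N   <
    [0,1] "ate" : S/PP
    [1,2] "which" : (S/N)\(S/PP)
  [2,6] N   >
    [2,3] N/(N\PP)   >T
      [2,3] "gave" : PP
    [3,6] N\PP   >
      [3,4] "under" : (N\PP)/NP
      [4,6] NP   <
        [4,5] "heard" : S
        [5,6] "this" : NP\S

YES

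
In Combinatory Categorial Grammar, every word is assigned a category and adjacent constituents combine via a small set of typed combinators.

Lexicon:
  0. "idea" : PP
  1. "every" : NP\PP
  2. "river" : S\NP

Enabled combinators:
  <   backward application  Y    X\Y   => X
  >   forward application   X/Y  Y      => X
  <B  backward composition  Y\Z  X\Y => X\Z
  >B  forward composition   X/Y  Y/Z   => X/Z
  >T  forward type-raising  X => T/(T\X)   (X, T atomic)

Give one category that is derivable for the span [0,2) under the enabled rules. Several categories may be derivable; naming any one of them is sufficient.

[0,3] S   <
  [0,2] NP   >
    [0,1] NP/(NP\PP)   >T
      [0,1] "idea" : PP
    [1,2] "every" : NP\PP
  [2,3] "river" : S\NP

NP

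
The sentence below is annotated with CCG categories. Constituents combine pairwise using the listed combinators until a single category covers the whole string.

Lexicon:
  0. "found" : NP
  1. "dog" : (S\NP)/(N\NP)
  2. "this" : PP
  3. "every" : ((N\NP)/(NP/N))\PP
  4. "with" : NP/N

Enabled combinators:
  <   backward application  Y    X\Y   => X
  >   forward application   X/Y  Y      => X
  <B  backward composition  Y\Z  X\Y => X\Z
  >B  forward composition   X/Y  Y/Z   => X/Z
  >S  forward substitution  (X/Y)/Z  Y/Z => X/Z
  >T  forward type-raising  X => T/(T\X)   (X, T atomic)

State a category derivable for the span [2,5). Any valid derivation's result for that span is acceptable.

N\NP

[0,5] S   >
  [0,1] S/(S\NP)   >T
    [0,1] "found" : NP
  [1,5] S\NP   >
    [1,2] "dog" : (S\NP)/(N\NP)
    [2,5] N\NP   >
      [2,4] (N\NP)/(NP/N)   <
        [2,3] "this" : PP
        [3,4] "every" : ((N\NP)/(NP/N))\PP
      [4,5] "with" : NP/N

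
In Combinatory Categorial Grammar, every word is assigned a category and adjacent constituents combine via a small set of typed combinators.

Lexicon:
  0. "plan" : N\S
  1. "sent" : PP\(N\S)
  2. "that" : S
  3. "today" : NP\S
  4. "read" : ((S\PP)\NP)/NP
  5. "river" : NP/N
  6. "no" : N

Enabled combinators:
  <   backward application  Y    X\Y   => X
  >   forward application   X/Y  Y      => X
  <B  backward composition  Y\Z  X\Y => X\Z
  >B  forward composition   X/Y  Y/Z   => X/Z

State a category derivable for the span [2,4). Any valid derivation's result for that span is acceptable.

NP

[0,7] S   <
  [0,2] PP   <
    [0,1] "plan" : N\S
    [1,2] "sent" : PP\(N\S)
  [2,7] S\PP   <
    [2,4] NP   <
      [2,3] "that" : S
      [3,4] "today" : NP\S
    [4,7] (S\PP)\NP   >
      [4,5] "read" : ((S\PP)\NP)/NP
      [5,7] NP   >
        [5,6] "river" : NP/N
        [6,7] "no" : N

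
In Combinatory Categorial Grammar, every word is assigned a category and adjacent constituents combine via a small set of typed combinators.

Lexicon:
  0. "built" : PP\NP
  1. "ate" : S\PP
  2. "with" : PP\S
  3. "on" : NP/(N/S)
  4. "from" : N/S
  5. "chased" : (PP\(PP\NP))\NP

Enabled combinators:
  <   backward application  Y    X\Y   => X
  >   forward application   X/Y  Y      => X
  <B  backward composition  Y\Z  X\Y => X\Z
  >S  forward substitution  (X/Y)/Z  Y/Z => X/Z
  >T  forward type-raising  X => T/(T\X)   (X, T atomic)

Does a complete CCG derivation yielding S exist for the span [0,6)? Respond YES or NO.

PP\NP S\PP PP\S NP/(N/S) N/S (PP\(PP\NP))\NP
CKY chart[0,6] = {N/(N\PP), NP/(NP\PP), PP, PP/(PP\PP), S/(S\PP)}; S ∉ chart

NO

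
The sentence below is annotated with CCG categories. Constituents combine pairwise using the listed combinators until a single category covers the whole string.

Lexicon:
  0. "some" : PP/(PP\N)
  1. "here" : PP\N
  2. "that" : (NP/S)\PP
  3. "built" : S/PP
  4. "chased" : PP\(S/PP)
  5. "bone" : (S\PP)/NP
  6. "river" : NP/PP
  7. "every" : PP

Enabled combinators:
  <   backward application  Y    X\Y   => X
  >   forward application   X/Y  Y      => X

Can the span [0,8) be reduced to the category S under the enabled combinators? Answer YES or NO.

NO

PP/(PP\N) PP\N (NP/S)\PP S/PP PP\(S/PP) (S\PP)/NP NP/PP PP
CKY chart[0,8] = {NP}; S ∉ chart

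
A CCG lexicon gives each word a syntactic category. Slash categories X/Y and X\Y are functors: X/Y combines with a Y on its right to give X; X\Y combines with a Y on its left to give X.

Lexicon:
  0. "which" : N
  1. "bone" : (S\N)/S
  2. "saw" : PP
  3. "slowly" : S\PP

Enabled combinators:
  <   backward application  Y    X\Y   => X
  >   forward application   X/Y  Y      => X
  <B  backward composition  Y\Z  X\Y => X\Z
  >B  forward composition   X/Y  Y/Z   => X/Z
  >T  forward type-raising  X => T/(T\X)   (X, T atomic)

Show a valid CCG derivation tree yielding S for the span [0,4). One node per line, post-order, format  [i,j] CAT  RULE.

[0,1] N  lex  "which"
[1,2] (S\N)/S  lex  "bone"
[2,3] PP  lex  "saw"
[3,4] S\PP  lex  "slowly"
[2,4] S  <  k=3
[1,4] S\N  >  k=2
[0,4] S  <  k=1

[0,4] S   <
  [0,1] "which" : N
  [1,4] S\N   >
    [1,2] "bone" : (S\N)/S
    [2,4] S   <
      [2,3] "saw" : PP
      [3,4] "slowly" : S\PP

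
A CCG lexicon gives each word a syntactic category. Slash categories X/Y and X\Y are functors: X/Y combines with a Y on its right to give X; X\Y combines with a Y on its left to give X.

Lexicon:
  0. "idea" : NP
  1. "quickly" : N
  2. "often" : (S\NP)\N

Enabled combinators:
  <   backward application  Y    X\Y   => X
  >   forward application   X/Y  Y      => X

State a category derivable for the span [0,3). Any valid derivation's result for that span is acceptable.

[0,3] S   <
  [0,1] "idea" : NP
  [1,3] S\NP   <
    [1,2] "quickly" : N
    [2,3] "often" : (S\NP)\N

S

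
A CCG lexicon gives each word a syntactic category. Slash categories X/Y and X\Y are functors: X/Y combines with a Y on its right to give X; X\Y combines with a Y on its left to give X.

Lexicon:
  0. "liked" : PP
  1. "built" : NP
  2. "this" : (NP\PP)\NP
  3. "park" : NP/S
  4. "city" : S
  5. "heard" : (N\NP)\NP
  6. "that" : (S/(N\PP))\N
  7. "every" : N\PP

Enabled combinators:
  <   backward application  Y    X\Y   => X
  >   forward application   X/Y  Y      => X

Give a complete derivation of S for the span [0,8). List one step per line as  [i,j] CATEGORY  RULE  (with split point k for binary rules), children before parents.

[0,1] PP  lex  "liked"
[1,2] NP  lex  "built"
[2,3] (NP\PP)\NP  lex  "this"
[1,3] NP\PP  <  k=2
[0,3] NP  <  k=1
[3,4] NP/S  lex  "park"
[4,5] S  lex  "city"
[3,5] NP  >  k=4
[5,6] (N\NP)\NP  lex  "heard"
[3,6] N\NP  <  k=5
[0,6] N  <  k=3
[6,7] (S/(N\PP))\N  lex  "that"
[0,7] S/(N\PP)  <  k=6
[7,8] N\PP  lex  "every"
[0,8] S  >  k=7

[0,8] S   >
  [0,7] S/(N\PP)   <
    [0,6] N   <
      [0,3] NP   <
        [0,1] "liked" : PP
        [1,3] NP\PP   <
          [1,2] "built" : NP
          [2,3] "this" : (NP\PP)\NP
      [3,6] N\NP   <
        [3,5] NP   >
          [3,4] "park" : NP/S
          [4,5] "city" : S
        [5,6] "heard" : (N\NP)\NP
    [6,7] "that" : (S/(N\PP))\N
  [7,8] "every" : N\PP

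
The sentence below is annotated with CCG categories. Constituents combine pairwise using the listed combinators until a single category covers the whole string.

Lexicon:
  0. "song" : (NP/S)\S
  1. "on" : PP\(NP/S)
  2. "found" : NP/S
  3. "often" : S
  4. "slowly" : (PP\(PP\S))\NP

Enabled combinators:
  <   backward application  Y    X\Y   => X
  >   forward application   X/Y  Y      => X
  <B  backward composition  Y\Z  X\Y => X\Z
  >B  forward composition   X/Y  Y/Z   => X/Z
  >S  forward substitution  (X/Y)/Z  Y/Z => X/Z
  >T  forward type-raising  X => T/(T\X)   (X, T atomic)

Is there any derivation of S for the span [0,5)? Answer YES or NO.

NO

(NP/S)\S PP\(NP/S) NP/S S (PP\(PP\S))\NP
CKY chart[0,5] = {N/(N\PP), NP/(NP\PP), PP, PP/(PP\PP), S/(S\PP)}; S ∉ chart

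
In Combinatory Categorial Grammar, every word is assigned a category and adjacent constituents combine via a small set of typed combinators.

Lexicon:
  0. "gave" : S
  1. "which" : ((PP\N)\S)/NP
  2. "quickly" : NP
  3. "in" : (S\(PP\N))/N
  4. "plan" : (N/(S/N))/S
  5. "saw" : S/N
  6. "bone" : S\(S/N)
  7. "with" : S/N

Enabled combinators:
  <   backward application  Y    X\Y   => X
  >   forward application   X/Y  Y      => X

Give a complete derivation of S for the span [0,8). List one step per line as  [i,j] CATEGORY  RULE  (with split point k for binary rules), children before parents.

[0,1] S  lex  "gave"
[1,2] ((PP\N)\S)/NP  lex  "which"
[2,3] NP  lex  "quickly"
[1,3] (PP\N)\S  >  k=2
[0,3] PP\N  <  k=1
[3,4] (S\(PP\N))/N  lex  "in"
[4,5] (N/(S/N))/S  lex  "plan"
[5,6] S/N  lex  "saw"
[6,7] S\(S/N)  lex  "bone"
[5,7] S  <  k=6
[4,7] N/(S/N)  >  k=5
[7,8] S/N  lex  "with"
[4,8] N  >  k=7
[3,8] S\(PP\N)  >  k=4
[0,8] S  <  k=3

[0,8] S   <
  [0,3] PP\N   <
    [0,1] "gave" : S
    [1,3] (PP\N)\S   >
      [1,2] "which" : ((PP\N)\S)/NP
      [2,3] "quickly" : NP
  [3,8] S\(PP\N)   >
    [3,4] "in" : (S\(PP\N))/N
    [4,8] N   >
      [4,7] N/(S/N)   >
        [4,5] "plan" : (N/(S/N))/S
        [5,7] S   <
          [5,6] "saw" : S/N
          [6,7] "bone" : S\(S/N)
      [7,8] "with" : S/N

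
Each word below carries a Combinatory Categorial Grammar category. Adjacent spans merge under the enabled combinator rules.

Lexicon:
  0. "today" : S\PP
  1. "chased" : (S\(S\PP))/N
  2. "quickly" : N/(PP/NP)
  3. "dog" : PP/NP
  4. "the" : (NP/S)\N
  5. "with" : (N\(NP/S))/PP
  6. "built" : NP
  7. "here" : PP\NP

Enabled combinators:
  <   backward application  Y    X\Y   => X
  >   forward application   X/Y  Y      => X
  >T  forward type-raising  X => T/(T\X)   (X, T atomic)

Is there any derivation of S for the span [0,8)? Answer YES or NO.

[0,8] S   <
  [0,1] "today" : S\PP
  [1,8] S\(S\PP)   >
    [1,2] "chased" : (S\(S\PP))/N
    [2,8] N   <
      [2,5] NP/S   <
        [2,4] N   >
          [2,3] "quickly" : N/(PP/NP)
          [3,4] "dog" : PP/NP
        [4,5] "the" : (NP/S)\N
      [5,8] N\(NP/S)   >
        [5,6] "with" : (N\(NP/S))/PP
        [6,8] PP   <
          [6,7] "built" : NP
          [7,8] "here" : PP\NP

YES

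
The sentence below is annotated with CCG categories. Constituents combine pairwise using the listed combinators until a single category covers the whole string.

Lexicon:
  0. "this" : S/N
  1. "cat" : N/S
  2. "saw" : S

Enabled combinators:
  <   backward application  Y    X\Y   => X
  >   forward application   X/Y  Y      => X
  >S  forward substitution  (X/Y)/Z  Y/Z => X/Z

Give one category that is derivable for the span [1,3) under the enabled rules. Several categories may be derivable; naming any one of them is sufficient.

[0,3] S   >
  [0,1] "this" : S/N
  [1,3] N   >
    [1,2] "cat" : N/S
    [2,3] "saw" : S

N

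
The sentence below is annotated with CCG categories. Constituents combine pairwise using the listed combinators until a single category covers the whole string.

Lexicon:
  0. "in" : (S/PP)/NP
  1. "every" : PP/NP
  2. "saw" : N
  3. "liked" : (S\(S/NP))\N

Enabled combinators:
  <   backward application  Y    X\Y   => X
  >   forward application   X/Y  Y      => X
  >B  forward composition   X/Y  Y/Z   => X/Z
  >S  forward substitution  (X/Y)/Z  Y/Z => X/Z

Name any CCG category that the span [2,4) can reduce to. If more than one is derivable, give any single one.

[0,4] S   <
  [0,2] S/NP   >S
    [0,1] "in" : (S/PP)/NP
    [1,2] "every" : PP/NP
  [2,4] S\(S/NP)   <
    [2,3] "saw" : N
    [3,4] "liked" : (S\(S/NP))\N

S\(S/NP)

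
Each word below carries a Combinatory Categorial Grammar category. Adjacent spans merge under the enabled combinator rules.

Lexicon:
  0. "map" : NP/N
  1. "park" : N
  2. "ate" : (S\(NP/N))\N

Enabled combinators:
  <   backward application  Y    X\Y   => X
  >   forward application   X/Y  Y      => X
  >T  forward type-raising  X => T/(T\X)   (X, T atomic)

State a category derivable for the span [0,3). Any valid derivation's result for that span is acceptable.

S

[0,3] S   <
  [0,1] "map" : NP/N
  [1,3] S\(NP/N)   <
    [1,2] "park" : N
    [2,3] "ate" : (S\(NP/N))\N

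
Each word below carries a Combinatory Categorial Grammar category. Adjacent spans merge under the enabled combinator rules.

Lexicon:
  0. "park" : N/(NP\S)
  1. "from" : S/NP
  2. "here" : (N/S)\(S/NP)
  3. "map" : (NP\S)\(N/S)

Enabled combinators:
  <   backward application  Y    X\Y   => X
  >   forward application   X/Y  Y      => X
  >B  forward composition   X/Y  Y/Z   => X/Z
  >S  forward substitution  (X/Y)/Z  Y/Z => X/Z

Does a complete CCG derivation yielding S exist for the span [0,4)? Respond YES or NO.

N/(NP\S) S/NP (N/S)\(S/NP) (NP\S)\(N/S)
CKY chart[0,4] = {N}; S ∉ chart

NO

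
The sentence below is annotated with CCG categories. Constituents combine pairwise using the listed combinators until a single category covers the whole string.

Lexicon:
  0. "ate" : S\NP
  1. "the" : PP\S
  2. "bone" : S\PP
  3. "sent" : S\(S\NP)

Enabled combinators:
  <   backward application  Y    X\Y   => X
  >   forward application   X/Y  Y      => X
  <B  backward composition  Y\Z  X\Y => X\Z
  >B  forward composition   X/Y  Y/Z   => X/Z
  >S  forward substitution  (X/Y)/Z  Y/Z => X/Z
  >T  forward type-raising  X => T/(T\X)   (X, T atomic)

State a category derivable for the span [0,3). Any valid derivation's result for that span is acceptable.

[0,4] S   <
  [0,3] S\NP   <B
    [0,1] "ate" : S\NP
    [1,3] S\S   <B
      [1,2] "the" : PP\S
      [2,3] "bone" : S\PP
  [3,4] "sent" : S\(S\NP)

S\NP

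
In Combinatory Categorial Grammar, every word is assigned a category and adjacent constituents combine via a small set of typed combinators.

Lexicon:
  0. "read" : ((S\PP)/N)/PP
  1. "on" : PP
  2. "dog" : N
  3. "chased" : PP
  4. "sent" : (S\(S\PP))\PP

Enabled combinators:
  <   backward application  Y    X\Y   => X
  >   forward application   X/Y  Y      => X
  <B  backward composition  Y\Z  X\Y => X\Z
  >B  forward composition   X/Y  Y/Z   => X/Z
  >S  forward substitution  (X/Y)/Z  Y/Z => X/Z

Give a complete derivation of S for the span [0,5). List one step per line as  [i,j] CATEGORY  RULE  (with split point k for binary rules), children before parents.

[0,1] ((S\PP)/N)/PP  lex  "read"
[1,2] PP  lex  "on"
[0,2] (S\PP)/N  >  k=1
[2,3] N  lex  "dog"
[0,3] S\PP  >  k=2
[3,4] PP  lex  "chased"
[4,5] (S\(S\PP))\PP  lex  "sent"
[3,5] S\(S\PP)  <  k=4
[0,5] S  <  k=3

[0,5] S   <
  [0,3] S\PP   >
    [0,2] (S\PP)/N   >
      [0,1] "read" : ((S\PP)/N)/PP
      [1,2] "on" : PP
    [2,3] "dog" : N
  [3,5] S\(S\PP)   <
    [3,4] "chased" : PP
    [4,5] "sent" : (S\(S\PP))\PP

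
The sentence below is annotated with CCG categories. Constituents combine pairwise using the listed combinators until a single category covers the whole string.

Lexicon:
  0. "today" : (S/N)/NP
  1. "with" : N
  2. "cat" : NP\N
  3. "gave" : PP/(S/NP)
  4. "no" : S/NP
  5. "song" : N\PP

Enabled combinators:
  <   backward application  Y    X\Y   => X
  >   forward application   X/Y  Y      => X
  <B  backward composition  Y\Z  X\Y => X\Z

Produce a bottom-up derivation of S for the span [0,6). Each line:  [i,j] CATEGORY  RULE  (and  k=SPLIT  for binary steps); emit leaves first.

[0,1] (S/N)/NP  lex  "today"
[1,2] N  lex  "with"
[2,3] NP\N  lex  "cat"
[1,3] NP  <  k=2
[0,3] S/N  >  k=1
[3,4] PP/(S/NP)  lex  "gave"
[4,5] S/NP  lex  "no"
[3,5] PP  >  k=4
[5,6] N\PP  lex  "song"
[3,6] N  <  k=5
[0,6] S  >  k=3

[0,6] S   >
  [0,3] S/N   >
    [0,1] "today" : (S/N)/NP
    [1,3] NP   <
      [1,2] "with" : N
      [2,3] "cat" : NP\N
  [3,6] N   <
    [3,5] PP   >
      [3,4] "gave" : PP/(S/NP)
      [4,5] "no" : S/NP
    [5,6] "song" : N\PP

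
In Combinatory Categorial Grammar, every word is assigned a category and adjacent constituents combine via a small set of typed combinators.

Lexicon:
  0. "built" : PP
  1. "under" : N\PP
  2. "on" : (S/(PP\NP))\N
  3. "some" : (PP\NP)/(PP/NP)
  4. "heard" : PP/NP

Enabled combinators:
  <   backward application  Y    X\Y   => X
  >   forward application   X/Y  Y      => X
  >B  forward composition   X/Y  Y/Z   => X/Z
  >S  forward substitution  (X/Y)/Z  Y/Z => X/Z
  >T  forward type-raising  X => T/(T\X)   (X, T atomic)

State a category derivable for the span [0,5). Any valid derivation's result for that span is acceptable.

[0,5] S   >
  [0,3] S/(PP\NP)   <
    [0,2] N   <
      [0,1] "built" : PP
      [1,2] "under" : N\PP
    [2,3] "on" : (S/(PP\NP))\N
  [3,5] PP\NP   >
    [3,4] "some" : (PP\NP)/(PP/NP)
    [4,5] "heard" : PP/NP

S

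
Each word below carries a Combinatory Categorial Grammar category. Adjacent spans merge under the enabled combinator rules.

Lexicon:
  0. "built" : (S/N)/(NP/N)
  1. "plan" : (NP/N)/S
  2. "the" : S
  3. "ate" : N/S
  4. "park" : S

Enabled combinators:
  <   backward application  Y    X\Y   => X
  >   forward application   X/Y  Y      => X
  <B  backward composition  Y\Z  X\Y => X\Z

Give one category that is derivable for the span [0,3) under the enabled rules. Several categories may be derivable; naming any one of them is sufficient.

[0,5] S   >
  [0,3] S/N   >
    [0,1] "built" : (S/N)/(NP/N)
    [1,3] NP/N   >
      [1,2] "plan" : (NP/N)/S
      [2,3] "the" : S
  [3,5] N   >
    [3,4] "ate" : N/S
    [4,5] "park" : S

S/N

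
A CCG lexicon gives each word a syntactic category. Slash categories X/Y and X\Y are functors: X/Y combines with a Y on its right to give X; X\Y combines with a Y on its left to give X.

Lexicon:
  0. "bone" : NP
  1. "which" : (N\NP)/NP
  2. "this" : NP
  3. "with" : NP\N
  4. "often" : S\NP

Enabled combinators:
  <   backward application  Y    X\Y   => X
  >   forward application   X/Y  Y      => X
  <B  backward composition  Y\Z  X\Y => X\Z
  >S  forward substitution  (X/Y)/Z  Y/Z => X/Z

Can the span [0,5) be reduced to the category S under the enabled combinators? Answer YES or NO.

[0,5] S   <
  [0,3] N   <
    [0,1] "bone" : NP
    [1,3] N\NP   >
      [1,2] "which" : (N\NP)/NP
      [2,3] "this" : NP
  [3,5] S\N   <B
    [3,4] "with" : NP\N
    [4,5] "often" : S\NP

YES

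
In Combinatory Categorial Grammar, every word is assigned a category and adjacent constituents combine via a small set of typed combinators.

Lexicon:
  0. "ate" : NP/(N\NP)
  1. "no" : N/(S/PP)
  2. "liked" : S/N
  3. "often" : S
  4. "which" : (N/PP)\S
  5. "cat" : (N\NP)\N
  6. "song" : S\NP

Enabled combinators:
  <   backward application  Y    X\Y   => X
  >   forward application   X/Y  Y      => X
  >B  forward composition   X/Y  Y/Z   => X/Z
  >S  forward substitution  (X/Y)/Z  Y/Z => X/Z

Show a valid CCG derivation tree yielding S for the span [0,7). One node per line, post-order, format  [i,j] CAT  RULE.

[0,1] NP/(N\NP)  lex  "ate"
[1,2] N/(S/PP)  lex  "no"
[2,3] S/N  lex  "liked"
[3,4] S  lex  "often"
[4,5] (N/PP)\S  lex  "which"
[3,5] N/PP  <  k=4
[2,5] S/PP  >B  k=3
[1,5] N  >  k=2
[5,6] (N\NP)\N  lex  "cat"
[1,6] N\NP  <  k=5
[0,6] NP  >  k=1
[6,7] S\NP  lex  "song"
[0,7] S  <  k=6

[0,7] S   <
  [0,6] NP   >
    [0,1] "ate" : NP/(N\NP)
    [1,6] N\NP   <
      [1,5] N   >
        [1,2] "no" : N/(S/PP)
        [2,5] S/PP   >B
          [2,3] "liked" : S/N
          [3,5] N/PP   <
            [3,4] "often" : S
            [4,5] "which" : (N/PP)\S
      [5,6] "cat" : (N\NP)\N
  [6,7] "song" : S\NP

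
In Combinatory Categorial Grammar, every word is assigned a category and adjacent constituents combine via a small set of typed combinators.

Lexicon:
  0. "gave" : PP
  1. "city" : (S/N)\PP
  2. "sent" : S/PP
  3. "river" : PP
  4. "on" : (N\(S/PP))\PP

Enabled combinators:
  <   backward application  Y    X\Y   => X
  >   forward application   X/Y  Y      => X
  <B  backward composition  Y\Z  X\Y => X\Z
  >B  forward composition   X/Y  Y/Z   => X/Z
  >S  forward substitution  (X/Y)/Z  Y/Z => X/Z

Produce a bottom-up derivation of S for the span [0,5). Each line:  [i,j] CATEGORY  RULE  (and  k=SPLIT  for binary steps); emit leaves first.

[0,1] PP  lex  "gave"
[1,2] (S/N)\PP  lex  "city"
[0,2] S/N  <  k=1
[2,3] S/PP  lex  "sent"
[3,4] PP  lex  "river"
[4,5] (N\(S/PP))\PP  lex  "on"
[3,5] N\(S/PP)  <  k=4
[2,5] N  <  k=3
[0,5] S  >  k=2

[0,5] S   >
  [0,2] S/N   <
    [0,1] "gave" : PP
    [1,2] "city" : (S/N)\PP
  [2,5] N   <
    [2,3] "sent" : S/PP
    [3,5] N\(S/PP)   <
      [3,4] "river" : PP
      [4,5] "on" : (N\(S/PP))\PP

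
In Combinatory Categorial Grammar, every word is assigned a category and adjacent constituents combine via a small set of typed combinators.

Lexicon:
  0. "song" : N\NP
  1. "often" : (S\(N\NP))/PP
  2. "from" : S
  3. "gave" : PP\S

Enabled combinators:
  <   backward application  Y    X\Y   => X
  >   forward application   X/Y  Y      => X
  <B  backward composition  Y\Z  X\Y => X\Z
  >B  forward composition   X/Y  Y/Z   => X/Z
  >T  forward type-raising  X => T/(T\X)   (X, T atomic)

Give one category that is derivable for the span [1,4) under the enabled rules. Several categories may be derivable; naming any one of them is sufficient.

[0,4] S   <
  [0,1] "song" : N\NP
  [1,4] S\(N\NP)   >
    [1,2] "often" : (S\(N\NP))/PP
    [2,4] PP   >
      [2,3] PP/(PP\S)   >T
        [2,3] "from" : S
      [3,4] "gave" : PP\S

S\(N\NP)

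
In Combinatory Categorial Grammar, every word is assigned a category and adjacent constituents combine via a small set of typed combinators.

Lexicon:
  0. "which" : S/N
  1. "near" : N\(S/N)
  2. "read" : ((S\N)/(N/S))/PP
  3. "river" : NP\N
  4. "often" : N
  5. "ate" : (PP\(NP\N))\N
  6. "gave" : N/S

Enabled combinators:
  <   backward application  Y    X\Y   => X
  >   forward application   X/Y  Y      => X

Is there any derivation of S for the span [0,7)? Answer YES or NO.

YES

[0,7] S   <
  [0,2] N   <
    [0,1] "which" : S/N
    [1,2] "near" : N\(S/N)
  [2,7] S\N   >
    [2,6] (S\N)/(N/S)   >
      [2,3] "read" : ((S\N)/(N/S))/PP
      [3,6] PP   <
        [3,4] "river" : NP\N
        [4,6] PP\(NP\N)   <
          [4,5] "often" : N
          [5,6] "ate" : (PP\(NP\N))\N
    [6,7] "gave" : N/S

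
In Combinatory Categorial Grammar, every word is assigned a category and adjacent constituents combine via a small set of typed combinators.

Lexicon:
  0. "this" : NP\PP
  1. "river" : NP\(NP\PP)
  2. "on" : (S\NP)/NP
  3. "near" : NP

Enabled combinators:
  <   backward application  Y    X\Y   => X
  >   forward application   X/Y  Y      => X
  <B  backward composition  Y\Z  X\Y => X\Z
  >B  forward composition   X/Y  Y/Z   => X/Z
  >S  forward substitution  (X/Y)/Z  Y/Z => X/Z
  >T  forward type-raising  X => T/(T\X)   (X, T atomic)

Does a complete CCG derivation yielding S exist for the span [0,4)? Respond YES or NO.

[0,4] S   <
  [0,2] NP   <
    [0,1] "this" : NP\PP
    [1,2] "river" : NP\(NP\PP)
  [2,4] S\NP   >
    [2,3] "on" : (S\NP)/NP
    [3,4] "near" : NP

YES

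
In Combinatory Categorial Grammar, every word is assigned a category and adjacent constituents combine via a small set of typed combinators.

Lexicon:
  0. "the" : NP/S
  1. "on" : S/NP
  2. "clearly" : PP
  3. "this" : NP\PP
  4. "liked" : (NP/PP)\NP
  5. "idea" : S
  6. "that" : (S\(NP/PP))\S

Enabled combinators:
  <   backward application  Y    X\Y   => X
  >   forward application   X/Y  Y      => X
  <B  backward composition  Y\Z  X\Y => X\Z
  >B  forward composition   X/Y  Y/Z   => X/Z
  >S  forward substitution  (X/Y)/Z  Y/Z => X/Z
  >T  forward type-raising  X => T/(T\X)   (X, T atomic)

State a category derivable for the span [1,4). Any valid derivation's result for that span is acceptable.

[0,7] S   <
  [0,4] NP   >
    [0,1] "the" : NP/S
    [1,4] S   >
      [1,2] "on" : S/NP
      [2,4] NP   <
        [2,3] "clearly" : PP
        [3,4] "this" : NP\PP
  [4,7] S\NP   <B
    [4,5] "liked" : (NP/PP)\NP
    [5,7] S\(NP/PP)   <
      [5,6] "idea" : S
      [6,7] "that" : (S\(NP/PP))\S

S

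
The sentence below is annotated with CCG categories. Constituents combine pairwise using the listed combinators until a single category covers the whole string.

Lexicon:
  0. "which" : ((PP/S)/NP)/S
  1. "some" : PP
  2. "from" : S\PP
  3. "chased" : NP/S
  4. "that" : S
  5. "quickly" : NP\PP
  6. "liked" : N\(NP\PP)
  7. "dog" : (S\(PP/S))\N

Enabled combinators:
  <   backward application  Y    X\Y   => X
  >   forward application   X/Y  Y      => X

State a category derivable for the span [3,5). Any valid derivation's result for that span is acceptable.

[0,8] S   <
  [0,5] PP/S   >
    [0,3] (PP/S)/NP   >
      [0,1] "which" : ((PP/S)/NP)/S
      [1,3] S   <
        [1,2] "some" : PP
        [2,3] "from" : S\PP
    [3,5] NP   >
      [3,4] "chased" : NP/S
      [4,5] "that" : S
  [5,8] S\(PP/S)   <
    [5,7] N   <
      [5,6] "quickly" : NP\PP
      [6,7] "liked" : N\(NP\PP)
    [7,8] "dog" : (S\(PP/S))\N

NP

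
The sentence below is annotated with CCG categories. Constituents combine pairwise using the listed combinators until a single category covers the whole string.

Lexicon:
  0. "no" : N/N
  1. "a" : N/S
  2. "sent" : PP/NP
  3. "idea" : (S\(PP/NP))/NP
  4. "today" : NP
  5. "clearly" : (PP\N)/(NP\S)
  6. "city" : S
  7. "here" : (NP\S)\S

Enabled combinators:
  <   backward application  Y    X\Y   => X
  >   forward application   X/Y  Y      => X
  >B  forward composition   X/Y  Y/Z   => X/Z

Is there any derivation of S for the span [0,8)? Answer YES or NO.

NO

N/N N/S PP/NP (S\(PP/NP))/NP NP (PP\N)/(NP\S) S (NP\S)\S
CKY chart[0,8] = {PP}; S ∉ chart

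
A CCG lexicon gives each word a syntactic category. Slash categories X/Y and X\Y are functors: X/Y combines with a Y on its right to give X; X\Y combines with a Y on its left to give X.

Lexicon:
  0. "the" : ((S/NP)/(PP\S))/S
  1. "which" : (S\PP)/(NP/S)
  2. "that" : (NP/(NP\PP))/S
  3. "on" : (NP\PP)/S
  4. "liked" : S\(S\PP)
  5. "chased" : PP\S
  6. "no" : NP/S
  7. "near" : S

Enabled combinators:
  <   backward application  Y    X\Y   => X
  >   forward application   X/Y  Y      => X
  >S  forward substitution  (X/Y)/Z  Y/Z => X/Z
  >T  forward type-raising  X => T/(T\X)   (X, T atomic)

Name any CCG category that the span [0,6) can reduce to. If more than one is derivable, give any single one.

[0,8] S   >
  [0,6] S/NP   >
    [0,5] (S/NP)/(PP\S)   >
      [0,1] "the" : ((S/NP)/(PP\S))/S
      [1,5] S   <
        [1,4] S\PP   >
          [1,2] "which" : (S\PP)/(NP/S)
          [2,4] NP/S   >S
            [2,3] "that" : (NP/(NP\PP))/S
            [3,4] "on" : (NP\PP)/S
        [4,5] "liked" : S\(S\PP)
    [5,6] "chased" : PP\S
  [6,8] NP   >
    [6,7] "no" : NP/S
    [7,8] "near" : S

S/NP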